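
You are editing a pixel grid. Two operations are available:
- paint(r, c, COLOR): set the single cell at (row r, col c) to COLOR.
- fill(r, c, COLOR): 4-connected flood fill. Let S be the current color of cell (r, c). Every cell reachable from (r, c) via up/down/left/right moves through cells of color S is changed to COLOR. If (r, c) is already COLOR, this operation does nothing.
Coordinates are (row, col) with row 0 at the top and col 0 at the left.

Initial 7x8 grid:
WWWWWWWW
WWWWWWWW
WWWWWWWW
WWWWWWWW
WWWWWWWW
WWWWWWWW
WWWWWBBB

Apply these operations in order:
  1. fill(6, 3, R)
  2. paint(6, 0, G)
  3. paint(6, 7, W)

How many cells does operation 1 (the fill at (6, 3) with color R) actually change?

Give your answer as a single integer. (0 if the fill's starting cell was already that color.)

After op 1 fill(6,3,R) [53 cells changed]:
RRRRRRRR
RRRRRRRR
RRRRRRRR
RRRRRRRR
RRRRRRRR
RRRRRRRR
RRRRRBBB

Answer: 53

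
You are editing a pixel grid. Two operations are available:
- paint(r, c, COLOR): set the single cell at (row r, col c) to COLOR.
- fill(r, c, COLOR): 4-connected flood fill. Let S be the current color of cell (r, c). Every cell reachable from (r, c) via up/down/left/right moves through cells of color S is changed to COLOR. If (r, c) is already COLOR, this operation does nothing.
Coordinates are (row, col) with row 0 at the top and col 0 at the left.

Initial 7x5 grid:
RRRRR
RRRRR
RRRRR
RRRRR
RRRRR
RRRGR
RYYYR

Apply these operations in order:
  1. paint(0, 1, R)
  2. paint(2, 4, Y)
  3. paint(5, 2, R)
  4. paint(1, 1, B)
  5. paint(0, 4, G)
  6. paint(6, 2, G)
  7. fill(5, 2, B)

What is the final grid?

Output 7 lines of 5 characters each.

After op 1 paint(0,1,R):
RRRRR
RRRRR
RRRRR
RRRRR
RRRRR
RRRGR
RYYYR
After op 2 paint(2,4,Y):
RRRRR
RRRRR
RRRRY
RRRRR
RRRRR
RRRGR
RYYYR
After op 3 paint(5,2,R):
RRRRR
RRRRR
RRRRY
RRRRR
RRRRR
RRRGR
RYYYR
After op 4 paint(1,1,B):
RRRRR
RBRRR
RRRRY
RRRRR
RRRRR
RRRGR
RYYYR
After op 5 paint(0,4,G):
RRRRG
RBRRR
RRRRY
RRRRR
RRRRR
RRRGR
RYYYR
After op 6 paint(6,2,G):
RRRRG
RBRRR
RRRRY
RRRRR
RRRRR
RRRGR
RYGYR
After op 7 fill(5,2,B) [28 cells changed]:
BBBBG
BBBBB
BBBBY
BBBBB
BBBBB
BBBGB
BYGYB

Answer: BBBBG
BBBBB
BBBBY
BBBBB
BBBBB
BBBGB
BYGYB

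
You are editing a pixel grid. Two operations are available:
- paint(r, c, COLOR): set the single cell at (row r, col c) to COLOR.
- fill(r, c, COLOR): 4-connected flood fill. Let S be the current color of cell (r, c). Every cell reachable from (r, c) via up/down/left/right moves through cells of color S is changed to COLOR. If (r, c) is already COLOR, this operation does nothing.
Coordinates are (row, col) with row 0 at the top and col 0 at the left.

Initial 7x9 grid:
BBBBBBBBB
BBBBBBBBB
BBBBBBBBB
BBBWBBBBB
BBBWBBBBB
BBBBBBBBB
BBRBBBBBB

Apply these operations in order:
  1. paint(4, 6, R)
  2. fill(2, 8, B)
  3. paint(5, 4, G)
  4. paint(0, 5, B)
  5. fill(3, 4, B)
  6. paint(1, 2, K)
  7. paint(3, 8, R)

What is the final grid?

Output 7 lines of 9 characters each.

After op 1 paint(4,6,R):
BBBBBBBBB
BBBBBBBBB
BBBBBBBBB
BBBWBBBBB
BBBWBBRBB
BBBBBBBBB
BBRBBBBBB
After op 2 fill(2,8,B) [0 cells changed]:
BBBBBBBBB
BBBBBBBBB
BBBBBBBBB
BBBWBBBBB
BBBWBBRBB
BBBBBBBBB
BBRBBBBBB
After op 3 paint(5,4,G):
BBBBBBBBB
BBBBBBBBB
BBBBBBBBB
BBBWBBBBB
BBBWBBRBB
BBBBGBBBB
BBRBBBBBB
After op 4 paint(0,5,B):
BBBBBBBBB
BBBBBBBBB
BBBBBBBBB
BBBWBBBBB
BBBWBBRBB
BBBBGBBBB
BBRBBBBBB
After op 5 fill(3,4,B) [0 cells changed]:
BBBBBBBBB
BBBBBBBBB
BBBBBBBBB
BBBWBBBBB
BBBWBBRBB
BBBBGBBBB
BBRBBBBBB
After op 6 paint(1,2,K):
BBBBBBBBB
BBKBBBBBB
BBBBBBBBB
BBBWBBBBB
BBBWBBRBB
BBBBGBBBB
BBRBBBBBB
After op 7 paint(3,8,R):
BBBBBBBBB
BBKBBBBBB
BBBBBBBBB
BBBWBBBBR
BBBWBBRBB
BBBBGBBBB
BBRBBBBBB

Answer: BBBBBBBBB
BBKBBBBBB
BBBBBBBBB
BBBWBBBBR
BBBWBBRBB
BBBBGBBBB
BBRBBBBBB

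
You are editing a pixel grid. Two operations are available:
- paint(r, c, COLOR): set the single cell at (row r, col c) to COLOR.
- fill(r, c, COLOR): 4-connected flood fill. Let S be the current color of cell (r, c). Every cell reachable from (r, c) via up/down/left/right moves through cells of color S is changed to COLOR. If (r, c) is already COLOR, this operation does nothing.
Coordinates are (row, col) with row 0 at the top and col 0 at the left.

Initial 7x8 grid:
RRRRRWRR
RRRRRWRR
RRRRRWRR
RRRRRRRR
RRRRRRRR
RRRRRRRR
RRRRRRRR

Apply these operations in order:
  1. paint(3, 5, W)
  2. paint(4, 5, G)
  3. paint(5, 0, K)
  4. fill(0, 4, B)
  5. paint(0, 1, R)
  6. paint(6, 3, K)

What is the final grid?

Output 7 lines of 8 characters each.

After op 1 paint(3,5,W):
RRRRRWRR
RRRRRWRR
RRRRRWRR
RRRRRWRR
RRRRRRRR
RRRRRRRR
RRRRRRRR
After op 2 paint(4,5,G):
RRRRRWRR
RRRRRWRR
RRRRRWRR
RRRRRWRR
RRRRRGRR
RRRRRRRR
RRRRRRRR
After op 3 paint(5,0,K):
RRRRRWRR
RRRRRWRR
RRRRRWRR
RRRRRWRR
RRRRRGRR
KRRRRRRR
RRRRRRRR
After op 4 fill(0,4,B) [50 cells changed]:
BBBBBWBB
BBBBBWBB
BBBBBWBB
BBBBBWBB
BBBBBGBB
KBBBBBBB
BBBBBBBB
After op 5 paint(0,1,R):
BRBBBWBB
BBBBBWBB
BBBBBWBB
BBBBBWBB
BBBBBGBB
KBBBBBBB
BBBBBBBB
After op 6 paint(6,3,K):
BRBBBWBB
BBBBBWBB
BBBBBWBB
BBBBBWBB
BBBBBGBB
KBBBBBBB
BBBKBBBB

Answer: BRBBBWBB
BBBBBWBB
BBBBBWBB
BBBBBWBB
BBBBBGBB
KBBBBBBB
BBBKBBBB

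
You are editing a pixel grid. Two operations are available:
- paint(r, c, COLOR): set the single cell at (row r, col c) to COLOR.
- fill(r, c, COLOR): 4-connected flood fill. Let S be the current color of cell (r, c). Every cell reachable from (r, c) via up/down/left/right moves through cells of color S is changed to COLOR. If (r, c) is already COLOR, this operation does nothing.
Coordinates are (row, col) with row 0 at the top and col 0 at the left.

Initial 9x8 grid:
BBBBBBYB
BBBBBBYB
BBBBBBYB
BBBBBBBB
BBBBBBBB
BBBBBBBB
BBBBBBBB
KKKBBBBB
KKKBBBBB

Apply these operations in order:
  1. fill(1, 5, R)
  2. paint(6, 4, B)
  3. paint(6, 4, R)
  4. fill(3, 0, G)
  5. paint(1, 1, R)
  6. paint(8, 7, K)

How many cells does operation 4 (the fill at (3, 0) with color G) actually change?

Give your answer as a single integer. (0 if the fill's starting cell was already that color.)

Answer: 63

Derivation:
After op 1 fill(1,5,R) [63 cells changed]:
RRRRRRYR
RRRRRRYR
RRRRRRYR
RRRRRRRR
RRRRRRRR
RRRRRRRR
RRRRRRRR
KKKRRRRR
KKKRRRRR
After op 2 paint(6,4,B):
RRRRRRYR
RRRRRRYR
RRRRRRYR
RRRRRRRR
RRRRRRRR
RRRRRRRR
RRRRBRRR
KKKRRRRR
KKKRRRRR
After op 3 paint(6,4,R):
RRRRRRYR
RRRRRRYR
RRRRRRYR
RRRRRRRR
RRRRRRRR
RRRRRRRR
RRRRRRRR
KKKRRRRR
KKKRRRRR
After op 4 fill(3,0,G) [63 cells changed]:
GGGGGGYG
GGGGGGYG
GGGGGGYG
GGGGGGGG
GGGGGGGG
GGGGGGGG
GGGGGGGG
KKKGGGGG
KKKGGGGG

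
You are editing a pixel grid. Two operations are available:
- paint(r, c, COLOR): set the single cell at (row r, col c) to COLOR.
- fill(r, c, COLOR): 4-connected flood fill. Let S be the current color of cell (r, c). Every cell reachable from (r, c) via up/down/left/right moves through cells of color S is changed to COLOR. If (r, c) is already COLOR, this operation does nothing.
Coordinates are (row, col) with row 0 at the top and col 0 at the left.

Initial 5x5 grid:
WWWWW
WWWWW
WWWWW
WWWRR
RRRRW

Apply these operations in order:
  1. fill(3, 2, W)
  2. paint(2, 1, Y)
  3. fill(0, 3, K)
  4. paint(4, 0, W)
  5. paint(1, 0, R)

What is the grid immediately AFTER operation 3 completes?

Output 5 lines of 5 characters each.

After op 1 fill(3,2,W) [0 cells changed]:
WWWWW
WWWWW
WWWWW
WWWRR
RRRRW
After op 2 paint(2,1,Y):
WWWWW
WWWWW
WYWWW
WWWRR
RRRRW
After op 3 fill(0,3,K) [17 cells changed]:
KKKKK
KKKKK
KYKKK
KKKRR
RRRRW

Answer: KKKKK
KKKKK
KYKKK
KKKRR
RRRRW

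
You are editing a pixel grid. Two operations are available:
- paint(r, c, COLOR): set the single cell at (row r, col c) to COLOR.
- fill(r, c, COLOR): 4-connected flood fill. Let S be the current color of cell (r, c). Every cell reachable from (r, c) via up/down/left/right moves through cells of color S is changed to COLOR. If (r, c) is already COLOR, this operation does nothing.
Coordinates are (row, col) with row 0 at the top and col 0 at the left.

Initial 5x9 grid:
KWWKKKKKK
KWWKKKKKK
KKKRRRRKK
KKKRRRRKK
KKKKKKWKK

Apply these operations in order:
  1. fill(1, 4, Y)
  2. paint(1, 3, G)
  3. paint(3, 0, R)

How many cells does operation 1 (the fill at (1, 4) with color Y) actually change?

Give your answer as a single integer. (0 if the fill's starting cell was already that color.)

After op 1 fill(1,4,Y) [18 cells changed]:
KWWYYYYYY
KWWYYYYYY
KKKRRRRYY
KKKRRRRYY
KKKKKKWYY

Answer: 18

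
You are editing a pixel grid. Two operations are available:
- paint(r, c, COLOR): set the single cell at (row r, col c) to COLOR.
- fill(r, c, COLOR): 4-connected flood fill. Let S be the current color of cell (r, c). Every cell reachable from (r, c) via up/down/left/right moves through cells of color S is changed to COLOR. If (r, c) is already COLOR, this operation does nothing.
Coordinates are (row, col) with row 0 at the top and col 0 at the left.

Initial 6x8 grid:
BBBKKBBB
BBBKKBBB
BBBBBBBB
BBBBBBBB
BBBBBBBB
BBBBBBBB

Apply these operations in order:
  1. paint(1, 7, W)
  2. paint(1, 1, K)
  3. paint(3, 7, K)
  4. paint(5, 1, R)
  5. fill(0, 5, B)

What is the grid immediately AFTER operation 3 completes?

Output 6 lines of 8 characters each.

Answer: BBBKKBBB
BKBKKBBW
BBBBBBBB
BBBBBBBK
BBBBBBBB
BBBBBBBB

Derivation:
After op 1 paint(1,7,W):
BBBKKBBB
BBBKKBBW
BBBBBBBB
BBBBBBBB
BBBBBBBB
BBBBBBBB
After op 2 paint(1,1,K):
BBBKKBBB
BKBKKBBW
BBBBBBBB
BBBBBBBB
BBBBBBBB
BBBBBBBB
After op 3 paint(3,7,K):
BBBKKBBB
BKBKKBBW
BBBBBBBB
BBBBBBBK
BBBBBBBB
BBBBBBBB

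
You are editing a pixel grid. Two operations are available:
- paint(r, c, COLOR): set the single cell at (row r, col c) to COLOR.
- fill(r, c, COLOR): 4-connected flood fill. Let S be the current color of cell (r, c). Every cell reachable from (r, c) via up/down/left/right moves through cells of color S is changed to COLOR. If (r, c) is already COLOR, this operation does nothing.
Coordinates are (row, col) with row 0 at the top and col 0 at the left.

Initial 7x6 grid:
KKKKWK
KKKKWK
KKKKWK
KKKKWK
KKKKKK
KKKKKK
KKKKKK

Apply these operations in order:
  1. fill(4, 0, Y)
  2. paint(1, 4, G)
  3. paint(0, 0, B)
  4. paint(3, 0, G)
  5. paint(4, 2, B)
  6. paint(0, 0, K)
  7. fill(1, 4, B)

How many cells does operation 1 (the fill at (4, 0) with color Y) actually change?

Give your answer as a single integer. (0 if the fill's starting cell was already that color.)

Answer: 38

Derivation:
After op 1 fill(4,0,Y) [38 cells changed]:
YYYYWY
YYYYWY
YYYYWY
YYYYWY
YYYYYY
YYYYYY
YYYYYY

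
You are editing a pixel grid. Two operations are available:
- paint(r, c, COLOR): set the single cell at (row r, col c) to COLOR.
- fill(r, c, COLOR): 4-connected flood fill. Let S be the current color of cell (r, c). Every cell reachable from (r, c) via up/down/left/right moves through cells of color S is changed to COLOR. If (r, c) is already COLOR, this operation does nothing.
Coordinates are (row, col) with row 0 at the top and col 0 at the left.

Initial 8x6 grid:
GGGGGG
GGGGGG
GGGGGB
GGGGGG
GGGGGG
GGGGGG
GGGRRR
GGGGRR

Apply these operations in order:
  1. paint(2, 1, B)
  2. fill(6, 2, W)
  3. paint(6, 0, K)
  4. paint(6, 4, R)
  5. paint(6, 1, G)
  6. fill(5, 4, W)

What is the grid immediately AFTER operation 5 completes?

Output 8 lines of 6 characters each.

Answer: WWWWWW
WWWWWW
WBWWWB
WWWWWW
WWWWWW
WWWWWW
KGWRRR
WWWWRR

Derivation:
After op 1 paint(2,1,B):
GGGGGG
GGGGGG
GBGGGB
GGGGGG
GGGGGG
GGGGGG
GGGRRR
GGGGRR
After op 2 fill(6,2,W) [41 cells changed]:
WWWWWW
WWWWWW
WBWWWB
WWWWWW
WWWWWW
WWWWWW
WWWRRR
WWWWRR
After op 3 paint(6,0,K):
WWWWWW
WWWWWW
WBWWWB
WWWWWW
WWWWWW
WWWWWW
KWWRRR
WWWWRR
After op 4 paint(6,4,R):
WWWWWW
WWWWWW
WBWWWB
WWWWWW
WWWWWW
WWWWWW
KWWRRR
WWWWRR
After op 5 paint(6,1,G):
WWWWWW
WWWWWW
WBWWWB
WWWWWW
WWWWWW
WWWWWW
KGWRRR
WWWWRR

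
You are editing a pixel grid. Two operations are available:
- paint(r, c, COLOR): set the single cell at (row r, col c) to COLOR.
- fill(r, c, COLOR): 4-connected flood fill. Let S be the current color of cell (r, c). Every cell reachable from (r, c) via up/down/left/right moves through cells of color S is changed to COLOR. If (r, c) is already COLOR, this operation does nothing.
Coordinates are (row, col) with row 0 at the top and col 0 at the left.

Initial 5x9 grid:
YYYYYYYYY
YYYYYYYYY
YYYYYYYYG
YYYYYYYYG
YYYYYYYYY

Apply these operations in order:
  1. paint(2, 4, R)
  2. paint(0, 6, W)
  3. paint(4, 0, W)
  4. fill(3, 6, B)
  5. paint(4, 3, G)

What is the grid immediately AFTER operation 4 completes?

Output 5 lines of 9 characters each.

After op 1 paint(2,4,R):
YYYYYYYYY
YYYYYYYYY
YYYYRYYYG
YYYYYYYYG
YYYYYYYYY
After op 2 paint(0,6,W):
YYYYYYWYY
YYYYYYYYY
YYYYRYYYG
YYYYYYYYG
YYYYYYYYY
After op 3 paint(4,0,W):
YYYYYYWYY
YYYYYYYYY
YYYYRYYYG
YYYYYYYYG
WYYYYYYYY
After op 4 fill(3,6,B) [40 cells changed]:
BBBBBBWBB
BBBBBBBBB
BBBBRBBBG
BBBBBBBBG
WBBBBBBBB

Answer: BBBBBBWBB
BBBBBBBBB
BBBBRBBBG
BBBBBBBBG
WBBBBBBBB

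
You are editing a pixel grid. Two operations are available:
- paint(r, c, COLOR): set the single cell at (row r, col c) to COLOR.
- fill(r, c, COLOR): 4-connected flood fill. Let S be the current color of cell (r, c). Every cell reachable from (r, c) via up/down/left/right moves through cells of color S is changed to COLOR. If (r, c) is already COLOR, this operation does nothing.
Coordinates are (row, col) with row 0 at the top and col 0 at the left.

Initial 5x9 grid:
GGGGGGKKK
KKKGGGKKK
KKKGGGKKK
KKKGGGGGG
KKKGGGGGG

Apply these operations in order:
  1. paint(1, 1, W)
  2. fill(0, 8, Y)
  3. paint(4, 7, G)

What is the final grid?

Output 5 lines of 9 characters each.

After op 1 paint(1,1,W):
GGGGGGKKK
KWKGGGKKK
KKKGGGKKK
KKKGGGGGG
KKKGGGGGG
After op 2 fill(0,8,Y) [9 cells changed]:
GGGGGGYYY
KWKGGGYYY
KKKGGGYYY
KKKGGGGGG
KKKGGGGGG
After op 3 paint(4,7,G):
GGGGGGYYY
KWKGGGYYY
KKKGGGYYY
KKKGGGGGG
KKKGGGGGG

Answer: GGGGGGYYY
KWKGGGYYY
KKKGGGYYY
KKKGGGGGG
KKKGGGGGG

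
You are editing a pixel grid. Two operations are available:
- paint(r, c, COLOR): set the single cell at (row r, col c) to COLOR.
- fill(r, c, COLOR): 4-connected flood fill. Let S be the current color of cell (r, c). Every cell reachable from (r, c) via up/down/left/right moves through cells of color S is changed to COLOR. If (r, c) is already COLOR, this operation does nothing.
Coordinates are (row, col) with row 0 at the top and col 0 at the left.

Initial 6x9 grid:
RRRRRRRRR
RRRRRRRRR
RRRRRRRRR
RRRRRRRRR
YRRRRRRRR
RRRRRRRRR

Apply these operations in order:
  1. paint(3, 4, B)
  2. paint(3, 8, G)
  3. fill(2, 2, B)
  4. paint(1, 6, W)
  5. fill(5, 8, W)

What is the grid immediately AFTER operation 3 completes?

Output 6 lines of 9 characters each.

Answer: BBBBBBBBB
BBBBBBBBB
BBBBBBBBB
BBBBBBBBG
YBBBBBBBB
BBBBBBBBB

Derivation:
After op 1 paint(3,4,B):
RRRRRRRRR
RRRRRRRRR
RRRRRRRRR
RRRRBRRRR
YRRRRRRRR
RRRRRRRRR
After op 2 paint(3,8,G):
RRRRRRRRR
RRRRRRRRR
RRRRRRRRR
RRRRBRRRG
YRRRRRRRR
RRRRRRRRR
After op 3 fill(2,2,B) [51 cells changed]:
BBBBBBBBB
BBBBBBBBB
BBBBBBBBB
BBBBBBBBG
YBBBBBBBB
BBBBBBBBB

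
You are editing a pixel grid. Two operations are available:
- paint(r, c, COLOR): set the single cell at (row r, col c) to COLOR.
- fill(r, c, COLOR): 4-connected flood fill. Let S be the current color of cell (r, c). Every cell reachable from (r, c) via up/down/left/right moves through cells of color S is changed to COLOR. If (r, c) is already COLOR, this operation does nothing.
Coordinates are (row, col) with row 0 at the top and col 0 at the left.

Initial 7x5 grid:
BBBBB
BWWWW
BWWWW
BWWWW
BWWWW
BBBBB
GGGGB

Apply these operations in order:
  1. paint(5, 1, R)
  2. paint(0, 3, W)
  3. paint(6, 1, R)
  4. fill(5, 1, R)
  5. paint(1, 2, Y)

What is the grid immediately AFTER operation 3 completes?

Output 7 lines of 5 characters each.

Answer: BBBWB
BWWWW
BWWWW
BWWWW
BWWWW
BRBBB
GRGGB

Derivation:
After op 1 paint(5,1,R):
BBBBB
BWWWW
BWWWW
BWWWW
BWWWW
BRBBB
GGGGB
After op 2 paint(0,3,W):
BBBWB
BWWWW
BWWWW
BWWWW
BWWWW
BRBBB
GGGGB
After op 3 paint(6,1,R):
BBBWB
BWWWW
BWWWW
BWWWW
BWWWW
BRBBB
GRGGB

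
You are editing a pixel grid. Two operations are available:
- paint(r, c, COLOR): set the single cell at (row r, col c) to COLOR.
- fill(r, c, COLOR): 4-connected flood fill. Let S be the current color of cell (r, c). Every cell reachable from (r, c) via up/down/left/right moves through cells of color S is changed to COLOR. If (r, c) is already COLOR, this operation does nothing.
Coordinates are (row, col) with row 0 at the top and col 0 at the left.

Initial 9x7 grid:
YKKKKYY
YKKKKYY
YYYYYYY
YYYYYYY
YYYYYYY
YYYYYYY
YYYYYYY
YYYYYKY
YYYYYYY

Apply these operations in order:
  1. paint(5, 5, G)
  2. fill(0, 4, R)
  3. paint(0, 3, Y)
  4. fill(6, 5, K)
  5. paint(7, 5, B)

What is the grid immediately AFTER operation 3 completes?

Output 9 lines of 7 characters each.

After op 1 paint(5,5,G):
YKKKKYY
YKKKKYY
YYYYYYY
YYYYYYY
YYYYYYY
YYYYYGY
YYYYYYY
YYYYYKY
YYYYYYY
After op 2 fill(0,4,R) [8 cells changed]:
YRRRRYY
YRRRRYY
YYYYYYY
YYYYYYY
YYYYYYY
YYYYYGY
YYYYYYY
YYYYYKY
YYYYYYY
After op 3 paint(0,3,Y):
YRRYRYY
YRRRRYY
YYYYYYY
YYYYYYY
YYYYYYY
YYYYYGY
YYYYYYY
YYYYYKY
YYYYYYY

Answer: YRRYRYY
YRRRRYY
YYYYYYY
YYYYYYY
YYYYYYY
YYYYYGY
YYYYYYY
YYYYYKY
YYYYYYY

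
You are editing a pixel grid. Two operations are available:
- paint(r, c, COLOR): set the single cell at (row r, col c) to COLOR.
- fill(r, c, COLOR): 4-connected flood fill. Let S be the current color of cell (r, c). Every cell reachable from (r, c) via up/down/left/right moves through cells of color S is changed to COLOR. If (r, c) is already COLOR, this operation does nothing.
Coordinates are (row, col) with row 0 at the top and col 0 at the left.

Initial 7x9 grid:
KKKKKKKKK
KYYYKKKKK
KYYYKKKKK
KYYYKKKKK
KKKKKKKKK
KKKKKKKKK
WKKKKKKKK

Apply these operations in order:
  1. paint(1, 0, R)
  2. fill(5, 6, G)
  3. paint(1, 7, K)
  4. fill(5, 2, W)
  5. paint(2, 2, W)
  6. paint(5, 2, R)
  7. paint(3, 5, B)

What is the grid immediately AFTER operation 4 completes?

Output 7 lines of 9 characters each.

Answer: WWWWWWWWW
RYYYWWWKW
WYYYWWWWW
WYYYWWWWW
WWWWWWWWW
WWWWWWWWW
WWWWWWWWW

Derivation:
After op 1 paint(1,0,R):
KKKKKKKKK
RYYYKKKKK
KYYYKKKKK
KYYYKKKKK
KKKKKKKKK
KKKKKKKKK
WKKKKKKKK
After op 2 fill(5,6,G) [52 cells changed]:
GGGGGGGGG
RYYYGGGGG
GYYYGGGGG
GYYYGGGGG
GGGGGGGGG
GGGGGGGGG
WGGGGGGGG
After op 3 paint(1,7,K):
GGGGGGGGG
RYYYGGGKG
GYYYGGGGG
GYYYGGGGG
GGGGGGGGG
GGGGGGGGG
WGGGGGGGG
After op 4 fill(5,2,W) [51 cells changed]:
WWWWWWWWW
RYYYWWWKW
WYYYWWWWW
WYYYWWWWW
WWWWWWWWW
WWWWWWWWW
WWWWWWWWW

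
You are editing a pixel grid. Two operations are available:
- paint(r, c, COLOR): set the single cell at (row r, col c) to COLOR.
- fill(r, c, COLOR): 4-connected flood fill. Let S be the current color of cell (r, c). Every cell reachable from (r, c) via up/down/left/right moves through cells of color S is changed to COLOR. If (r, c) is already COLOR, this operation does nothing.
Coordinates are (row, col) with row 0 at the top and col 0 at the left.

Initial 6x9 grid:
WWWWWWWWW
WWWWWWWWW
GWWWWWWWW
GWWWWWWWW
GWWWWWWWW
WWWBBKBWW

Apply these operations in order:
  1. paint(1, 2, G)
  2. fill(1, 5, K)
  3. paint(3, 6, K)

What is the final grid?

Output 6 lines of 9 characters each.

Answer: KKKKKKKKK
KKGKKKKKK
GKKKKKKKK
GKKKKKKKK
GKKKKKKKK
KKKBBKBKK

Derivation:
After op 1 paint(1,2,G):
WWWWWWWWW
WWGWWWWWW
GWWWWWWWW
GWWWWWWWW
GWWWWWWWW
WWWBBKBWW
After op 2 fill(1,5,K) [46 cells changed]:
KKKKKKKKK
KKGKKKKKK
GKKKKKKKK
GKKKKKKKK
GKKKKKKKK
KKKBBKBKK
After op 3 paint(3,6,K):
KKKKKKKKK
KKGKKKKKK
GKKKKKKKK
GKKKKKKKK
GKKKKKKKK
KKKBBKBKK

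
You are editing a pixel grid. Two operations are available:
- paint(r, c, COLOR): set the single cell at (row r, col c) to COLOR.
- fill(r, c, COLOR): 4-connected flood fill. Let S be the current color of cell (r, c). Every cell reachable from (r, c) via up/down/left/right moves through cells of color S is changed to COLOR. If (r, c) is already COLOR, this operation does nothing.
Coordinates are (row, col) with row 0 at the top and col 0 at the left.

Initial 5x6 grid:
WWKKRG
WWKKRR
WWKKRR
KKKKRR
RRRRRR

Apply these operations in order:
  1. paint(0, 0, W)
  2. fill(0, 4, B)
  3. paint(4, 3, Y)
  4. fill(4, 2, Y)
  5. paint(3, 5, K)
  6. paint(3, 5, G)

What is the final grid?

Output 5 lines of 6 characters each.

Answer: WWKKBG
WWKKBB
WWKKBB
KKKKBG
YYYYBB

Derivation:
After op 1 paint(0,0,W):
WWKKRG
WWKKRR
WWKKRR
KKKKRR
RRRRRR
After op 2 fill(0,4,B) [13 cells changed]:
WWKKBG
WWKKBB
WWKKBB
KKKKBB
BBBBBB
After op 3 paint(4,3,Y):
WWKKBG
WWKKBB
WWKKBB
KKKKBB
BBBYBB
After op 4 fill(4,2,Y) [3 cells changed]:
WWKKBG
WWKKBB
WWKKBB
KKKKBB
YYYYBB
After op 5 paint(3,5,K):
WWKKBG
WWKKBB
WWKKBB
KKKKBK
YYYYBB
After op 6 paint(3,5,G):
WWKKBG
WWKKBB
WWKKBB
KKKKBG
YYYYBB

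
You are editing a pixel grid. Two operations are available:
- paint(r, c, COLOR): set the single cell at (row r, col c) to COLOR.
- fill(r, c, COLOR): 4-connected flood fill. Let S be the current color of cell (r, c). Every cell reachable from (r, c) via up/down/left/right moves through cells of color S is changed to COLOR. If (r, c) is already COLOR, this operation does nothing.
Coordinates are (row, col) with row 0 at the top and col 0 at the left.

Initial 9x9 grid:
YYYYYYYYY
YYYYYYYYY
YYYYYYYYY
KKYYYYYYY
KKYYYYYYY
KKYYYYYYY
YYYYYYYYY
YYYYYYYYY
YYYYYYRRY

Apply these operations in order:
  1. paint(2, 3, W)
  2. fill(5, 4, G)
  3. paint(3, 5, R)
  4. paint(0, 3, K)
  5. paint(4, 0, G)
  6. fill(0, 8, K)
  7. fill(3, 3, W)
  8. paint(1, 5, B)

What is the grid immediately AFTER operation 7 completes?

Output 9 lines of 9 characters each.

After op 1 paint(2,3,W):
YYYYYYYYY
YYYYYYYYY
YYYWYYYYY
KKYYYYYYY
KKYYYYYYY
KKYYYYYYY
YYYYYYYYY
YYYYYYYYY
YYYYYYRRY
After op 2 fill(5,4,G) [72 cells changed]:
GGGGGGGGG
GGGGGGGGG
GGGWGGGGG
KKGGGGGGG
KKGGGGGGG
KKGGGGGGG
GGGGGGGGG
GGGGGGGGG
GGGGGGRRG
After op 3 paint(3,5,R):
GGGGGGGGG
GGGGGGGGG
GGGWGGGGG
KKGGGRGGG
KKGGGGGGG
KKGGGGGGG
GGGGGGGGG
GGGGGGGGG
GGGGGGRRG
After op 4 paint(0,3,K):
GGGKGGGGG
GGGGGGGGG
GGGWGGGGG
KKGGGRGGG
KKGGGGGGG
KKGGGGGGG
GGGGGGGGG
GGGGGGGGG
GGGGGGRRG
After op 5 paint(4,0,G):
GGGKGGGGG
GGGGGGGGG
GGGWGGGGG
KKGGGRGGG
GKGGGGGGG
KKGGGGGGG
GGGGGGGGG
GGGGGGGGG
GGGGGGRRG
After op 6 fill(0,8,K) [70 cells changed]:
KKKKKKKKK
KKKKKKKKK
KKKWKKKKK
KKKKKRKKK
GKKKKKKKK
KKKKKKKKK
KKKKKKKKK
KKKKKKKKK
KKKKKKRRK
After op 7 fill(3,3,W) [76 cells changed]:
WWWWWWWWW
WWWWWWWWW
WWWWWWWWW
WWWWWRWWW
GWWWWWWWW
WWWWWWWWW
WWWWWWWWW
WWWWWWWWW
WWWWWWRRW

Answer: WWWWWWWWW
WWWWWWWWW
WWWWWWWWW
WWWWWRWWW
GWWWWWWWW
WWWWWWWWW
WWWWWWWWW
WWWWWWWWW
WWWWWWRRW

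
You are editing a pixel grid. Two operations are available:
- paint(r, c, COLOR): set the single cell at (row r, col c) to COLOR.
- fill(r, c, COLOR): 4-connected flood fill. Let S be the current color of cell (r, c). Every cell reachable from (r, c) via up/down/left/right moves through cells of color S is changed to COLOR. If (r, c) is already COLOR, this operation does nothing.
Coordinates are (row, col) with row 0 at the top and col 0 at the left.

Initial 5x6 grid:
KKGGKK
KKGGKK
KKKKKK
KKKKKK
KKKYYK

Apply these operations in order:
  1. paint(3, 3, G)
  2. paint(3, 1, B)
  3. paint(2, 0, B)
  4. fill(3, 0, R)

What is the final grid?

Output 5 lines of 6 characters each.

Answer: RRGGRR
RRGGRR
BRRRRR
RBRGRR
RRRYYR

Derivation:
After op 1 paint(3,3,G):
KKGGKK
KKGGKK
KKKKKK
KKKGKK
KKKYYK
After op 2 paint(3,1,B):
KKGGKK
KKGGKK
KKKKKK
KBKGKK
KKKYYK
After op 3 paint(2,0,B):
KKGGKK
KKGGKK
BKKKKK
KBKGKK
KKKYYK
After op 4 fill(3,0,R) [21 cells changed]:
RRGGRR
RRGGRR
BRRRRR
RBRGRR
RRRYYR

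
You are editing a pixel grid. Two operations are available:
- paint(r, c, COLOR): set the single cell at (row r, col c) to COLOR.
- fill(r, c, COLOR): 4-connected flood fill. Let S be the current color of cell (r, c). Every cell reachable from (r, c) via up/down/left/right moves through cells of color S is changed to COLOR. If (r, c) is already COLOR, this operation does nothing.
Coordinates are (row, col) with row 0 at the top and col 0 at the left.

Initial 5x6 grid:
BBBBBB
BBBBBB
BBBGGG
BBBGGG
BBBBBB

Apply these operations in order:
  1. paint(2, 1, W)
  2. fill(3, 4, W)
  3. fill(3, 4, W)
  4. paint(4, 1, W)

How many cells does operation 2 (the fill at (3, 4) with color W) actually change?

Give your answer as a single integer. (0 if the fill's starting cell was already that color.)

After op 1 paint(2,1,W):
BBBBBB
BBBBBB
BWBGGG
BBBGGG
BBBBBB
After op 2 fill(3,4,W) [6 cells changed]:
BBBBBB
BBBBBB
BWBWWW
BBBWWW
BBBBBB

Answer: 6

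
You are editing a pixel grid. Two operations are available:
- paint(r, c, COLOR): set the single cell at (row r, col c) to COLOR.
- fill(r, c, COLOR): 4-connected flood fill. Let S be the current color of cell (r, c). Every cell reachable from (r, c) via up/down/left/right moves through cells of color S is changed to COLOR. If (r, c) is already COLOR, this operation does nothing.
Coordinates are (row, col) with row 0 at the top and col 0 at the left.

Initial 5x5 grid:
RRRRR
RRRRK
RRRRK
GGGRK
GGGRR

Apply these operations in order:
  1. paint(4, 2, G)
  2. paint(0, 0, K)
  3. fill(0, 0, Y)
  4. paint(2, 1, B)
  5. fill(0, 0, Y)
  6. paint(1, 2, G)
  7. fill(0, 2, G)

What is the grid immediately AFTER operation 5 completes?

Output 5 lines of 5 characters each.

After op 1 paint(4,2,G):
RRRRR
RRRRK
RRRRK
GGGRK
GGGRR
After op 2 paint(0,0,K):
KRRRR
RRRRK
RRRRK
GGGRK
GGGRR
After op 3 fill(0,0,Y) [1 cells changed]:
YRRRR
RRRRK
RRRRK
GGGRK
GGGRR
After op 4 paint(2,1,B):
YRRRR
RRRRK
RBRRK
GGGRK
GGGRR
After op 5 fill(0,0,Y) [0 cells changed]:
YRRRR
RRRRK
RBRRK
GGGRK
GGGRR

Answer: YRRRR
RRRRK
RBRRK
GGGRK
GGGRR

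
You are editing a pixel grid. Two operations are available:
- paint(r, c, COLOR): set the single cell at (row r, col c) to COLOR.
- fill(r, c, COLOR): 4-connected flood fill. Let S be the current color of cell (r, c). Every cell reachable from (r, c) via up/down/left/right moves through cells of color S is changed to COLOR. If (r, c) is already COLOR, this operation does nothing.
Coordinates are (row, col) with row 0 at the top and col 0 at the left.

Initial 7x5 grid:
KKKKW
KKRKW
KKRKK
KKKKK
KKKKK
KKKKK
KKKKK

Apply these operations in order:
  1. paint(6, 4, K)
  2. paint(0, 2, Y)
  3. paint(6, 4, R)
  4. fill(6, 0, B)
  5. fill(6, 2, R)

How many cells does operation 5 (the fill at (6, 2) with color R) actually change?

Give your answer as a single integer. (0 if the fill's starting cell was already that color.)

Answer: 29

Derivation:
After op 1 paint(6,4,K):
KKKKW
KKRKW
KKRKK
KKKKK
KKKKK
KKKKK
KKKKK
After op 2 paint(0,2,Y):
KKYKW
KKRKW
KKRKK
KKKKK
KKKKK
KKKKK
KKKKK
After op 3 paint(6,4,R):
KKYKW
KKRKW
KKRKK
KKKKK
KKKKK
KKKKK
KKKKR
After op 4 fill(6,0,B) [29 cells changed]:
BBYBW
BBRBW
BBRBB
BBBBB
BBBBB
BBBBB
BBBBR
After op 5 fill(6,2,R) [29 cells changed]:
RRYRW
RRRRW
RRRRR
RRRRR
RRRRR
RRRRR
RRRRR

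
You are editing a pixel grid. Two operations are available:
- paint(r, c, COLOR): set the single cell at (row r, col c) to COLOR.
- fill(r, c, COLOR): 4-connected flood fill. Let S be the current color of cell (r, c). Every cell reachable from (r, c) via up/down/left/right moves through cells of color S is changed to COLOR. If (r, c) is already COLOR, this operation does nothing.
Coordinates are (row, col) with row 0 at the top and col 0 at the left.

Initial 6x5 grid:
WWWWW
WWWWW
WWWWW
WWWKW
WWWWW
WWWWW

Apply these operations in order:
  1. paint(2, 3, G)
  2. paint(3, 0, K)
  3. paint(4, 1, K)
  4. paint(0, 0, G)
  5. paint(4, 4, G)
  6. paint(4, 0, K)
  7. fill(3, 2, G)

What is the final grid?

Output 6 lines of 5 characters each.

After op 1 paint(2,3,G):
WWWWW
WWWWW
WWWGW
WWWKW
WWWWW
WWWWW
After op 2 paint(3,0,K):
WWWWW
WWWWW
WWWGW
KWWKW
WWWWW
WWWWW
After op 3 paint(4,1,K):
WWWWW
WWWWW
WWWGW
KWWKW
WKWWW
WWWWW
After op 4 paint(0,0,G):
GWWWW
WWWWW
WWWGW
KWWKW
WKWWW
WWWWW
After op 5 paint(4,4,G):
GWWWW
WWWWW
WWWGW
KWWKW
WKWWG
WWWWW
After op 6 paint(4,0,K):
GWWWW
WWWWW
WWWGW
KWWKW
KKWWG
WWWWW
After op 7 fill(3,2,G) [23 cells changed]:
GGGGG
GGGGG
GGGGG
KGGKG
KKGGG
GGGGG

Answer: GGGGG
GGGGG
GGGGG
KGGKG
KKGGG
GGGGG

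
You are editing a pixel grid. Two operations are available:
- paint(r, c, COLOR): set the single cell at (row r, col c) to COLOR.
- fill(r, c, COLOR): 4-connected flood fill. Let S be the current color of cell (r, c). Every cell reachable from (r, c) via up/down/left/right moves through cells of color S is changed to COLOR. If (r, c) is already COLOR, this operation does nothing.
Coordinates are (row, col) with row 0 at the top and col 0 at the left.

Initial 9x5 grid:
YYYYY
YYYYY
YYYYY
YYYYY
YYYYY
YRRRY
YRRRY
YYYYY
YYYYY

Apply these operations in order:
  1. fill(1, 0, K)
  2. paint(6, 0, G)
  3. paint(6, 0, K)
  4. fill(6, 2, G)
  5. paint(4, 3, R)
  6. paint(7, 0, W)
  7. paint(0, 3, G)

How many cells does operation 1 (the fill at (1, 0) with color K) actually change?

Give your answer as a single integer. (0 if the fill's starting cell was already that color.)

After op 1 fill(1,0,K) [39 cells changed]:
KKKKK
KKKKK
KKKKK
KKKKK
KKKKK
KRRRK
KRRRK
KKKKK
KKKKK

Answer: 39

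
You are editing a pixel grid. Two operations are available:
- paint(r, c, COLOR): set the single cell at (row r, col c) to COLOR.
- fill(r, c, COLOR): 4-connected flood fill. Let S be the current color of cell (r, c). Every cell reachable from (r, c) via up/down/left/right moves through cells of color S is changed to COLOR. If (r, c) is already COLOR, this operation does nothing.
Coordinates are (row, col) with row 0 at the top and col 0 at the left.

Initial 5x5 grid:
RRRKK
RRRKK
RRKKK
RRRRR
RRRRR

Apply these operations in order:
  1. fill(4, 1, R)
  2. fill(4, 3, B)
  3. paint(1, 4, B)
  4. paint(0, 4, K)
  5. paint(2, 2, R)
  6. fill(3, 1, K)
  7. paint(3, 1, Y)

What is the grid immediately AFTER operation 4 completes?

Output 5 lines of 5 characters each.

Answer: BBBKK
BBBKB
BBKKK
BBBBB
BBBBB

Derivation:
After op 1 fill(4,1,R) [0 cells changed]:
RRRKK
RRRKK
RRKKK
RRRRR
RRRRR
After op 2 fill(4,3,B) [18 cells changed]:
BBBKK
BBBKK
BBKKK
BBBBB
BBBBB
After op 3 paint(1,4,B):
BBBKK
BBBKB
BBKKK
BBBBB
BBBBB
After op 4 paint(0,4,K):
BBBKK
BBBKB
BBKKK
BBBBB
BBBBB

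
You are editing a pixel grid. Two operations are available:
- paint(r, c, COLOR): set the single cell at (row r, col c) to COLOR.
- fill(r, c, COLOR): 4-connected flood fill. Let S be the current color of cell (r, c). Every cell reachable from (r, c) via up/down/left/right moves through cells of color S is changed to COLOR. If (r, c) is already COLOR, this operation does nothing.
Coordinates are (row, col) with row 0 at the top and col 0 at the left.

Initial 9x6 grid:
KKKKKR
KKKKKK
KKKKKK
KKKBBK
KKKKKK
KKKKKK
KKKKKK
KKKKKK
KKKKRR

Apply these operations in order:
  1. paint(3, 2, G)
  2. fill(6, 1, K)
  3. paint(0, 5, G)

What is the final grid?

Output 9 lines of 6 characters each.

Answer: KKKKKG
KKKKKK
KKKKKK
KKGBBK
KKKKKK
KKKKKK
KKKKKK
KKKKKK
KKKKRR

Derivation:
After op 1 paint(3,2,G):
KKKKKR
KKKKKK
KKKKKK
KKGBBK
KKKKKK
KKKKKK
KKKKKK
KKKKKK
KKKKRR
After op 2 fill(6,1,K) [0 cells changed]:
KKKKKR
KKKKKK
KKKKKK
KKGBBK
KKKKKK
KKKKKK
KKKKKK
KKKKKK
KKKKRR
After op 3 paint(0,5,G):
KKKKKG
KKKKKK
KKKKKK
KKGBBK
KKKKKK
KKKKKK
KKKKKK
KKKKKK
KKKKRR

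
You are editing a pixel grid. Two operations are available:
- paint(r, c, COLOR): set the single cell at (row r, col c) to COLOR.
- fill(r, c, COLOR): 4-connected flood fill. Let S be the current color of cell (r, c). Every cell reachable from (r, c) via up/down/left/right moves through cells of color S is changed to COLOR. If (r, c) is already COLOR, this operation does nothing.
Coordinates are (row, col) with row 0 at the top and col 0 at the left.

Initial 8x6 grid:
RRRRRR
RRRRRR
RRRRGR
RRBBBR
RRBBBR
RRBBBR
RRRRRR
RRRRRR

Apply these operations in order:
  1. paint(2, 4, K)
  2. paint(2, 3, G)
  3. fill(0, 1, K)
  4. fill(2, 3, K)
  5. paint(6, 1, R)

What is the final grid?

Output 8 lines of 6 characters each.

Answer: KKKKKK
KKKKKK
KKKKKK
KKBBBK
KKBBBK
KKBBBK
KRKKKK
KKKKKK

Derivation:
After op 1 paint(2,4,K):
RRRRRR
RRRRRR
RRRRKR
RRBBBR
RRBBBR
RRBBBR
RRRRRR
RRRRRR
After op 2 paint(2,3,G):
RRRRRR
RRRRRR
RRRGKR
RRBBBR
RRBBBR
RRBBBR
RRRRRR
RRRRRR
After op 3 fill(0,1,K) [37 cells changed]:
KKKKKK
KKKKKK
KKKGKK
KKBBBK
KKBBBK
KKBBBK
KKKKKK
KKKKKK
After op 4 fill(2,3,K) [1 cells changed]:
KKKKKK
KKKKKK
KKKKKK
KKBBBK
KKBBBK
KKBBBK
KKKKKK
KKKKKK
After op 5 paint(6,1,R):
KKKKKK
KKKKKK
KKKKKK
KKBBBK
KKBBBK
KKBBBK
KRKKKK
KKKKKK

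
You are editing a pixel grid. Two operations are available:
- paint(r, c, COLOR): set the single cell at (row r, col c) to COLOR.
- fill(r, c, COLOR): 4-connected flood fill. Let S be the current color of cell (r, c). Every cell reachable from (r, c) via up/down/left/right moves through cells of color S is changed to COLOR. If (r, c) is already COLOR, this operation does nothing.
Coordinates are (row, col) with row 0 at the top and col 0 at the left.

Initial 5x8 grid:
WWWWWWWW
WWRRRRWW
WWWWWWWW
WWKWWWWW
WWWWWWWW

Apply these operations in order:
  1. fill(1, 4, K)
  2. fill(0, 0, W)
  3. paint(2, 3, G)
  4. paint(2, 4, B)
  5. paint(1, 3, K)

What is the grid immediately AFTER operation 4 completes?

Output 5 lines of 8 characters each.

Answer: WWWWWWWW
WWKKKKWW
WWWGBWWW
WWKWWWWW
WWWWWWWW

Derivation:
After op 1 fill(1,4,K) [4 cells changed]:
WWWWWWWW
WWKKKKWW
WWWWWWWW
WWKWWWWW
WWWWWWWW
After op 2 fill(0,0,W) [0 cells changed]:
WWWWWWWW
WWKKKKWW
WWWWWWWW
WWKWWWWW
WWWWWWWW
After op 3 paint(2,3,G):
WWWWWWWW
WWKKKKWW
WWWGWWWW
WWKWWWWW
WWWWWWWW
After op 4 paint(2,4,B):
WWWWWWWW
WWKKKKWW
WWWGBWWW
WWKWWWWW
WWWWWWWW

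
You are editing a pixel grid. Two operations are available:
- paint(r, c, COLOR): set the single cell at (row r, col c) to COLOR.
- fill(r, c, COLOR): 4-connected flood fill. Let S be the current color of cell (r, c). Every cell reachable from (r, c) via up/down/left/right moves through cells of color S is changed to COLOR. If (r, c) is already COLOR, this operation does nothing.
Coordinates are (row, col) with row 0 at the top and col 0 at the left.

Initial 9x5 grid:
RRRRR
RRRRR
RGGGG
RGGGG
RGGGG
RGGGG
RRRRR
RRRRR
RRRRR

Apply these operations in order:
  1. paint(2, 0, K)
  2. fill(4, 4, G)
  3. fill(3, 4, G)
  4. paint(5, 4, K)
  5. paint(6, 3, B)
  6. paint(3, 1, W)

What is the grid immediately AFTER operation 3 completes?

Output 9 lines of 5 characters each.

Answer: RRRRR
RRRRR
KGGGG
RGGGG
RGGGG
RGGGG
RRRRR
RRRRR
RRRRR

Derivation:
After op 1 paint(2,0,K):
RRRRR
RRRRR
KGGGG
RGGGG
RGGGG
RGGGG
RRRRR
RRRRR
RRRRR
After op 2 fill(4,4,G) [0 cells changed]:
RRRRR
RRRRR
KGGGG
RGGGG
RGGGG
RGGGG
RRRRR
RRRRR
RRRRR
After op 3 fill(3,4,G) [0 cells changed]:
RRRRR
RRRRR
KGGGG
RGGGG
RGGGG
RGGGG
RRRRR
RRRRR
RRRRR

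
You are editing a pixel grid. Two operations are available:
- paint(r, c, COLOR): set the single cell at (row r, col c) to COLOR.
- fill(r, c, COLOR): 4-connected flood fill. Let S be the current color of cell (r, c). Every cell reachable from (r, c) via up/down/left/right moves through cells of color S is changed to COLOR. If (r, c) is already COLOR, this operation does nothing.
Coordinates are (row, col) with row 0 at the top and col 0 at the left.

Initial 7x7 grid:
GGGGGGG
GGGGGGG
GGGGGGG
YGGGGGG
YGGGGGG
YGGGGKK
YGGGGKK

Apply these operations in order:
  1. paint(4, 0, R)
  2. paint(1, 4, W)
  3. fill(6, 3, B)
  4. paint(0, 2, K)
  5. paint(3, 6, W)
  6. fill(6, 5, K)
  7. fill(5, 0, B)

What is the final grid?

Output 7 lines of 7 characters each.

After op 1 paint(4,0,R):
GGGGGGG
GGGGGGG
GGGGGGG
YGGGGGG
RGGGGGG
YGGGGKK
YGGGGKK
After op 2 paint(1,4,W):
GGGGGGG
GGGGWGG
GGGGGGG
YGGGGGG
RGGGGGG
YGGGGKK
YGGGGKK
After op 3 fill(6,3,B) [40 cells changed]:
BBBBBBB
BBBBWBB
BBBBBBB
YBBBBBB
RBBBBBB
YBBBBKK
YBBBBKK
After op 4 paint(0,2,K):
BBKBBBB
BBBBWBB
BBBBBBB
YBBBBBB
RBBBBBB
YBBBBKK
YBBBBKK
After op 5 paint(3,6,W):
BBKBBBB
BBBBWBB
BBBBBBB
YBBBBBW
RBBBBBB
YBBBBKK
YBBBBKK
After op 6 fill(6,5,K) [0 cells changed]:
BBKBBBB
BBBBWBB
BBBBBBB
YBBBBBW
RBBBBBB
YBBBBKK
YBBBBKK
After op 7 fill(5,0,B) [2 cells changed]:
BBKBBBB
BBBBWBB
BBBBBBB
YBBBBBW
RBBBBBB
BBBBBKK
BBBBBKK

Answer: BBKBBBB
BBBBWBB
BBBBBBB
YBBBBBW
RBBBBBB
BBBBBKK
BBBBBKK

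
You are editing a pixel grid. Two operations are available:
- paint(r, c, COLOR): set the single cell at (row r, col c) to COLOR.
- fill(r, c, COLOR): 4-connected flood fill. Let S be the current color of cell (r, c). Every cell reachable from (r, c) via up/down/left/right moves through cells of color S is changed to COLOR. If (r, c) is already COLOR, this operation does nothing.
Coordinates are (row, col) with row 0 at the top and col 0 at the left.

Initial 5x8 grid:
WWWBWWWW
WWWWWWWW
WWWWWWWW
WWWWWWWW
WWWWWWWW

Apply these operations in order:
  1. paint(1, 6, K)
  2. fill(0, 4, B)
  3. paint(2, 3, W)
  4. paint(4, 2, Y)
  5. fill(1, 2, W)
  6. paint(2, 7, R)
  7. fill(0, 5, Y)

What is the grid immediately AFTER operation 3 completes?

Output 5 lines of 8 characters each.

Answer: BBBBBBBB
BBBBBBKB
BBBWBBBB
BBBBBBBB
BBBBBBBB

Derivation:
After op 1 paint(1,6,K):
WWWBWWWW
WWWWWWKW
WWWWWWWW
WWWWWWWW
WWWWWWWW
After op 2 fill(0,4,B) [38 cells changed]:
BBBBBBBB
BBBBBBKB
BBBBBBBB
BBBBBBBB
BBBBBBBB
After op 3 paint(2,3,W):
BBBBBBBB
BBBBBBKB
BBBWBBBB
BBBBBBBB
BBBBBBBB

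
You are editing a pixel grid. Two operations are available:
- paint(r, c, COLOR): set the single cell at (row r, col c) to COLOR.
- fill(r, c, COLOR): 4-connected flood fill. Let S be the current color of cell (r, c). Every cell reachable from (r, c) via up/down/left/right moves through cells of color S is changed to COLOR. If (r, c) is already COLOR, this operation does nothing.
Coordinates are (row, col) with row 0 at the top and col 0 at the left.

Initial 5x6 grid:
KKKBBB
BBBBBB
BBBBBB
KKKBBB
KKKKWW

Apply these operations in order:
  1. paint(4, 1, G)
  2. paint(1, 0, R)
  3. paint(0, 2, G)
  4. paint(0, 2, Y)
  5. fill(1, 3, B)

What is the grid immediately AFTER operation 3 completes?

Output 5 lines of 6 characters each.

Answer: KKGBBB
RBBBBB
BBBBBB
KKKBBB
KGKKWW

Derivation:
After op 1 paint(4,1,G):
KKKBBB
BBBBBB
BBBBBB
KKKBBB
KGKKWW
After op 2 paint(1,0,R):
KKKBBB
RBBBBB
BBBBBB
KKKBBB
KGKKWW
After op 3 paint(0,2,G):
KKGBBB
RBBBBB
BBBBBB
KKKBBB
KGKKWW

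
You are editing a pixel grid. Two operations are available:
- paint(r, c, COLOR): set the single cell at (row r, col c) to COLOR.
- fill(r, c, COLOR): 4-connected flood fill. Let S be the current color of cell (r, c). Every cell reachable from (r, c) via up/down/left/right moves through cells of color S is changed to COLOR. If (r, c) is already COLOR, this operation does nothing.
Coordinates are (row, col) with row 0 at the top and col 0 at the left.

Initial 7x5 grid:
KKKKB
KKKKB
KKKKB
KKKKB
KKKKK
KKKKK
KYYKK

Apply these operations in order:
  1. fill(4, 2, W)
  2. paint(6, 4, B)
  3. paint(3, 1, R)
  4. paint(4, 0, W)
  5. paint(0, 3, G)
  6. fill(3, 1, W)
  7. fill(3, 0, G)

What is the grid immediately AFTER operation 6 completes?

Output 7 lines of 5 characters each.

After op 1 fill(4,2,W) [29 cells changed]:
WWWWB
WWWWB
WWWWB
WWWWB
WWWWW
WWWWW
WYYWW
After op 2 paint(6,4,B):
WWWWB
WWWWB
WWWWB
WWWWB
WWWWW
WWWWW
WYYWB
After op 3 paint(3,1,R):
WWWWB
WWWWB
WWWWB
WRWWB
WWWWW
WWWWW
WYYWB
After op 4 paint(4,0,W):
WWWWB
WWWWB
WWWWB
WRWWB
WWWWW
WWWWW
WYYWB
After op 5 paint(0,3,G):
WWWGB
WWWWB
WWWWB
WRWWB
WWWWW
WWWWW
WYYWB
After op 6 fill(3,1,W) [1 cells changed]:
WWWGB
WWWWB
WWWWB
WWWWB
WWWWW
WWWWW
WYYWB

Answer: WWWGB
WWWWB
WWWWB
WWWWB
WWWWW
WWWWW
WYYWB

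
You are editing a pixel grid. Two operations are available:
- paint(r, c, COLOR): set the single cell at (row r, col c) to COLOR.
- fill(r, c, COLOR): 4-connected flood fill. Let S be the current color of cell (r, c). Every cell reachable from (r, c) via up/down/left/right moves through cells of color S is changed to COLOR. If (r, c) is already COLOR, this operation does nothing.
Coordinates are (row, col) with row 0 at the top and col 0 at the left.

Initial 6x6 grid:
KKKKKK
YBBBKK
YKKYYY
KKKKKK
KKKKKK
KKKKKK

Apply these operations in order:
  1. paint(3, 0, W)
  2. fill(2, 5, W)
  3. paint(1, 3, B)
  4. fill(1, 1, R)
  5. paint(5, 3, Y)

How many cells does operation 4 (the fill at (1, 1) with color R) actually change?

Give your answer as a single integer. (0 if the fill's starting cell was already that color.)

After op 1 paint(3,0,W):
KKKKKK
YBBBKK
YKKYYY
WKKKKK
KKKKKK
KKKKKK
After op 2 fill(2,5,W) [3 cells changed]:
KKKKKK
YBBBKK
YKKWWW
WKKKKK
KKKKKK
KKKKKK
After op 3 paint(1,3,B):
KKKKKK
YBBBKK
YKKWWW
WKKKKK
KKKKKK
KKKKKK
After op 4 fill(1,1,R) [3 cells changed]:
KKKKKK
YRRRKK
YKKWWW
WKKKKK
KKKKKK
KKKKKK

Answer: 3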